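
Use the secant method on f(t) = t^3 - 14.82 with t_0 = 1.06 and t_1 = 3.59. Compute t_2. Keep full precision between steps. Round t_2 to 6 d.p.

Secant update: t_(k+1) = t_k − f(t_k)·(t_k − t_(k-1))/(f(t_k) − f(t_(k-1))).
f(t_0) = -13.628984, f(t_1) = 31.448279
t_2 = 3.590000 - (31.448279)·(3.590000 - 1.060000)/(31.448279 - (-13.628984)) = 1.824938; f(t_2) = -8.742225

1.824938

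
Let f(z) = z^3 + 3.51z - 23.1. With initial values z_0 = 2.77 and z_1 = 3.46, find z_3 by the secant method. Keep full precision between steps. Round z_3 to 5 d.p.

Secant update: z_(k+1) = z_k − f(z_k)·(z_k − z_(k-1))/(f(z_k) − f(z_(k-1))).
f(z_0) = 7.876633, f(z_1) = 30.466336
z_2 = 3.460000 - (30.466336)·(3.460000 - 2.770000)/(30.466336 - (7.876633)) = 2.529409; f(z_2) = 1.961159
z_3 = 2.529409 - (1.961159)·(2.529409 - 3.460000)/(1.961159 - (30.466336)) = 2.465384; f(z_3) = 0.538401

2.46538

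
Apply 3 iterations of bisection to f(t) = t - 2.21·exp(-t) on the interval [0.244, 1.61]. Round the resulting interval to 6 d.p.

f(0.244000) = -1.487508, f(1.610000) = 1.168248 (opposite signs)
step 1: m = 0.927000, f(m) = 0.052416 > 0 → root in [0.244000, 0.927000]
step 2: m = 0.585500, f(m) = -0.645089 < 0 → root in [0.585500, 0.927000]
step 3: m = 0.756250, f(m) = -0.281176 < 0 → root in [0.756250, 0.927000]

[0.756250, 0.927000]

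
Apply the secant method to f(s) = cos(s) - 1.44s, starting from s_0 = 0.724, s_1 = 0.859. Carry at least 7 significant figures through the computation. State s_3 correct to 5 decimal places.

f(s_0) = -0.293398, f(s_1) = -0.583765
s_2 = 0.859000 - (-0.583765)·(0.859000 - 0.724000)/(-0.583765 - (-0.293398)) = 0.587591; f(s_2) = -0.013852
s_3 = 0.587591 - (-0.013852)·(0.587591 - 0.859000)/(-0.013852 - (-0.583765)) = 0.580994; f(s_3) = -0.000714

0.58099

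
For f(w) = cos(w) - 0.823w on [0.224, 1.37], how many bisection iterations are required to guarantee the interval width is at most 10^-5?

Initial width b − a = 1.37 − 0.224 = 1.146000.
After n steps the width is (b−a)/2^n; need (b−a)/2^n ≤ 10^-5.
So n ≥ log₂(1.146000/10^-5) = log₂(114600.0000) ≈ 16.8062.
Hence n = 17.

17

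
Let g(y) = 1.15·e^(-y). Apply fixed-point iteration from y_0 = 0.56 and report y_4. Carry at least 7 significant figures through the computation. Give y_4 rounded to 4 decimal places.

y_1 = g(0.560000) = 0.656890
y_2 = g(0.656890) = 0.596230
y_3 = g(0.596230) = 0.633517
y_4 = g(0.633517) = 0.610330

0.6103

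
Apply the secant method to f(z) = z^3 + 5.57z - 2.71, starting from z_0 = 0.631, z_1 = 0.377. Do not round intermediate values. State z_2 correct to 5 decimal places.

f(z_0) = 1.055910, f(z_1) = -0.556527
z_2 = 0.377000 - (-0.556527)·(0.377000 - 0.631000)/(-0.556527 - (1.055910)) = 0.464667; f(z_2) = -0.021474

0.46467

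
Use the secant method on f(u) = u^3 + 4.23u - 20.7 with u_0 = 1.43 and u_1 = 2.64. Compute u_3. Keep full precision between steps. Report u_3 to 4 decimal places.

Secant update: u_(k+1) = u_k − f(u_k)·(u_k − u_(k-1))/(f(u_k) − f(u_(k-1))).
f(u_0) = -11.726893, f(u_1) = 8.866944
u_2 = 2.640000 - (8.866944)·(2.640000 - 1.430000)/(8.866944 - (-11.726893)) = 2.119019; f(u_2) = -2.221646
u_3 = 2.119019 - (-2.221646)·(2.119019 - 2.640000)/(-2.221646 - (8.866944)) = 2.223400; f(u_3) = -0.303631

2.2234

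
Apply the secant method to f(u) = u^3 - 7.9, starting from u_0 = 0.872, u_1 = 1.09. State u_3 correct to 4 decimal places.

1.4976

f(u_0) = -7.236945, f(u_1) = -6.604971
u_2 = 1.090000 - (-6.604971)·(1.090000 - 0.872000)/(-6.604971 - (-7.236945)) = 3.368390; f(u_2) = 30.317930
u_3 = 3.368390 - (30.317930)·(3.368390 - 1.090000)/(30.317930 - (-6.604971)) = 1.497571; f(u_3) = -4.541370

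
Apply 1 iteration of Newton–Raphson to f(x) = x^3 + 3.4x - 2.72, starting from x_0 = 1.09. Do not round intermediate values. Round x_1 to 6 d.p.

0.762468

Newton update: x ← x − f(x)/f'(x).
f'(x) = 3x^2 + 3.4
x_0 = 1.090000: f = 2.281029, f' = 6.964300 → x_1 = 1.090000 - (2.281029)/(6.964300) = 0.762468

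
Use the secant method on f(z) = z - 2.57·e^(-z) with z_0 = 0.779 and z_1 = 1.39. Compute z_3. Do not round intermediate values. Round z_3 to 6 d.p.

0.970226

f(z_0) = -0.400282, f(z_1) = 0.749876
z_2 = 1.390000 - (0.749876)·(1.390000 - 0.779000)/(0.749876 - (-0.400282)) = 0.991642; f(z_2) = 0.038257
z_3 = 0.991642 - (0.038257)·(0.991642 - 1.390000)/(0.038257 - (0.749876)) = 0.970226; f(z_3) = -0.003797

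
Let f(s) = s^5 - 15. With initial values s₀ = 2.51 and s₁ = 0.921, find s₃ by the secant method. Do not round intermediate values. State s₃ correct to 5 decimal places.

3.34918

f(s_0) = 84.625063, f(s_1) = -14.337329
s_2 = 0.921000 - (-14.337329)·(0.921000 - 2.510000)/(-14.337329 - (84.625063)) = 1.151209; f(s_2) = -12.978049
s_3 = 1.151209 - (-12.978049)·(1.151209 - 0.921000)/(-12.978049 - (-14.337329)) = 3.349183; f(s_3) = 406.400136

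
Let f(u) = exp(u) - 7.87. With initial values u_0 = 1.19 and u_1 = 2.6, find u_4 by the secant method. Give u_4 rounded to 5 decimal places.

2.07058

Secant update: u_(k+1) = u_k − f(u_k)·(u_k − u_(k-1))/(f(u_k) − f(u_(k-1))).
f(u_0) = -4.582919, f(u_1) = 5.593738
u_2 = 2.600000 - (5.593738)·(2.600000 - 1.190000)/(5.593738 - (-4.582919)) = 1.824974; f(u_2) = -1.667364
u_3 = 1.824974 - (-1.667364)·(1.824974 - 2.600000)/(-1.667364 - (5.593738)) = 2.002943; f(u_3) = -0.459165
u_4 = 2.002943 - (-0.459165)·(2.002943 - 1.824974)/(-0.459165 - (-1.667364)) = 2.070579; f(u_4) = 0.059409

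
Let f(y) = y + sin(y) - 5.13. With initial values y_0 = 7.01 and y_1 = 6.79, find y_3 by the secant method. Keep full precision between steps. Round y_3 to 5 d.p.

5.68377

f(y_0) = 2.544493, f(y_1) = 2.145395
y_2 = 6.790000 - (2.145395)·(6.790000 - 7.010000)/(2.145395 - (2.544493)) = 5.607366; f(y_2) = -0.148172
y_3 = 5.607366 - (-0.148172)·(5.607366 - 6.790000)/(-0.148172 - (2.145395)) = 5.683767; f(y_3) = -0.010395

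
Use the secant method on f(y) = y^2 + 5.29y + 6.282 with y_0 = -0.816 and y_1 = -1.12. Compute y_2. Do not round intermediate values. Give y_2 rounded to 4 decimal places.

f(y_0) = 2.631216, f(y_1) = 1.611600
y_2 = -1.120000 - (1.611600)·(-1.120000 - -0.816000)/(1.611600 - (2.631216)) = -1.600501; f(y_2) = 0.376953

-1.6005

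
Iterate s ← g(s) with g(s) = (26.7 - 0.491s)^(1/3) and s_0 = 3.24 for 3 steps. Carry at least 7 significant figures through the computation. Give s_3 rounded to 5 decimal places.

2.93409

s_1 = g(3.240000) = 2.928267
s_2 = g(2.928267) = 2.934205
s_3 = g(2.934205) = 2.934092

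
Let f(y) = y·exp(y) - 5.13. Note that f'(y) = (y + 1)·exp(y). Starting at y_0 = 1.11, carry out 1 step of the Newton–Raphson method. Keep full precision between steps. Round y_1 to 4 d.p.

y_0 = 1.110000: f = -1.761862, f' = 6.402496 → y_1 = 1.110000 - (-1.761862)/(6.402496) = 1.385184

1.3852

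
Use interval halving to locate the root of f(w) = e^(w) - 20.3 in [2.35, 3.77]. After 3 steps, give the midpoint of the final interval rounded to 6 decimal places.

2.971250

f(2.350000) = -9.814430, f(3.770000) = 23.080065 (opposite signs)
step 1: m = 3.060000, f(m) = 1.027557 > 0 → root in [2.350000, 3.060000]
step 2: m = 2.705000, f(m) = -5.345683 < 0 → root in [2.705000, 3.060000]
step 3: m = 2.882500, f(m) = -2.441135 < 0 → root in [2.882500, 3.060000]
Midpoint of [2.882500, 3.060000] = 2.971250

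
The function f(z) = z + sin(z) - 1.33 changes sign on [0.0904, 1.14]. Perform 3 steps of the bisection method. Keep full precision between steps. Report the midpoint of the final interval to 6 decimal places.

0.680800

f(0.090400) = -1.149323, f(1.140000) = 0.718633 (opposite signs)
step 1: m = 0.615200, f(m) = -0.137678 < 0 → root in [0.615200, 1.140000]
step 2: m = 0.877600, f(m) = 0.316807 > 0 → root in [0.615200, 0.877600]
step 3: m = 0.746400, f(m) = 0.095400 > 0 → root in [0.615200, 0.746400]
Midpoint of [0.615200, 0.746400] = 0.680800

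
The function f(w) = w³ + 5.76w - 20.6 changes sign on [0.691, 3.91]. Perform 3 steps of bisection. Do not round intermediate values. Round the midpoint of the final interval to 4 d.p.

2.0993

f(0.691000) = -16.289901, f(3.910000) = 61.698071 (opposite signs)
step 1: m = 2.300500, f(m) = 4.825817 > 0 → root in [0.691000, 2.300500]
step 2: m = 1.495750, f(m) = -8.638086 < 0 → root in [1.495750, 2.300500]
step 3: m = 1.898125, f(m) = -2.828086 < 0 → root in [1.898125, 2.300500]
Midpoint of [1.898125, 2.300500] = 2.099312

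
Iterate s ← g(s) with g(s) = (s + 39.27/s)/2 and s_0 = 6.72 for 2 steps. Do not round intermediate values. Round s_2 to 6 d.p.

s_1 = g(6.720000) = 6.281875
s_2 = g(6.281875) = 6.266597

6.266597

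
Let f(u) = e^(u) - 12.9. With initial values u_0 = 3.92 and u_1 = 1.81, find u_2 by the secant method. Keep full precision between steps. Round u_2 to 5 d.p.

f(u_0) = 37.500445, f(u_1) = -6.789553
u_2 = 1.810000 - (-6.789553)·(1.810000 - 3.920000)/(-6.789553 - (37.500445)) = 2.133458; f(u_2) = -4.455984

2.13346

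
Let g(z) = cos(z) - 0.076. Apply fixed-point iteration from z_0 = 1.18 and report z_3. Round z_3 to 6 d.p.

z_1 = g(1.180000) = 0.304925
z_2 = g(0.304925) = 0.877870
z_3 = g(0.877870) = 0.562792

0.562792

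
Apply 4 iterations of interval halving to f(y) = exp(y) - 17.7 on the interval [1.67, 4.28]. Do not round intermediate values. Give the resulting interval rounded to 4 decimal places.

[2.8119, 2.9750]

f(1.670000) = -12.387832, f(4.280000) = 54.540440 (opposite signs)
step 1: m = 2.975000, f(m) = 1.889623 > 0 → root in [1.670000, 2.975000]
step 2: m = 2.322500, f(m) = -7.498855 < 0 → root in [2.322500, 2.975000]
step 3: m = 2.648750, f(m) = -3.563643 < 0 → root in [2.648750, 2.975000]
step 4: m = 2.811875, f(m) = -1.058909 < 0 → root in [2.811875, 2.975000]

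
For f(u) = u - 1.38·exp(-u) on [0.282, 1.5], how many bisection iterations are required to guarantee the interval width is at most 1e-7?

24

Initial width b − a = 1.5 − 0.282 = 1.218000.
After n steps the width is (b−a)/2^n; need (b−a)/2^n ≤ 1e-7.
So n ≥ log₂(1.218000/1e-7) = log₂(12180000.0000) ≈ 23.5380.
Hence n = 24.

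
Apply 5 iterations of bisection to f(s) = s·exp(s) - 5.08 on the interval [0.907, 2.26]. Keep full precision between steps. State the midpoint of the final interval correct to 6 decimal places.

f(0.907000) = -2.833469, f(2.260000) = 16.577782 (opposite signs)
step 1: m = 1.583500, f(m) = 2.634777 > 0 → root in [0.907000, 1.583500]
step 2: m = 1.245250, f(m) = -0.754247 < 0 → root in [1.245250, 1.583500]
step 3: m = 1.414375, f(m) = 0.738618 > 0 → root in [1.245250, 1.414375]
step 4: m = 1.329813, f(m) = -0.052864 < 0 → root in [1.329813, 1.414375]
step 5: m = 1.372094, f(m) = 0.330987 > 0 → root in [1.329813, 1.372094]
Midpoint of [1.329813, 1.372094] = 1.350953

1.350953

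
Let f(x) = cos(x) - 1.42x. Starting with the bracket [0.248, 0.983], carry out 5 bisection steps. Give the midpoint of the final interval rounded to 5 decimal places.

0.58105

f(0.248000) = 0.617245, f(0.983000) = -0.841331 (opposite signs)
step 1: m = 0.615500, f(m) = -0.057525 < 0 → root in [0.248000, 0.615500]
step 2: m = 0.431750, f(m) = 0.295150 > 0 → root in [0.431750, 0.615500]
step 3: m = 0.523625, f(m) = 0.122465 > 0 → root in [0.523625, 0.615500]
step 4: m = 0.569562, f(m) = 0.033358 > 0 → root in [0.569562, 0.615500]
step 5: m = 0.592531, f(m) = -0.011865 < 0 → root in [0.569562, 0.592531]
Midpoint of [0.569562, 0.592531] = 0.581047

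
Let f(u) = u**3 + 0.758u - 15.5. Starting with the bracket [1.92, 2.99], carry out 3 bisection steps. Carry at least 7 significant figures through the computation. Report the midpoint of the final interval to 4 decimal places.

f(1.920000) = -6.966752, f(2.990000) = 13.497319 (opposite signs)
step 1: m = 2.455000, f(m) = 1.157236 > 0 → root in [1.920000, 2.455000]
step 2: m = 2.187500, f(m) = -3.374346 < 0 → root in [2.187500, 2.455000]
step 3: m = 2.321250, f(m) = -1.233130 < 0 → root in [2.321250, 2.455000]
Midpoint of [2.321250, 2.455000] = 2.388125

2.3881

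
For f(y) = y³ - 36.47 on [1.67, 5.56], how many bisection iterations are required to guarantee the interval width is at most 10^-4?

Initial width b − a = 5.56 − 1.67 = 3.890000.
After n steps the width is (b−a)/2^n; need (b−a)/2^n ≤ 10^-4.
So n ≥ log₂(3.890000/10^-4) = log₂(38900.0000) ≈ 15.2475.
Hence n = 16.

16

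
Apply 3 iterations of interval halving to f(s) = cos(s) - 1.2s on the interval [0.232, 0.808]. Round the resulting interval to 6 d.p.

f(0.232000) = 0.694808, f(0.808000) = -0.278654 (opposite signs)
step 1: m = 0.520000, f(m) = 0.243819 > 0 → root in [0.520000, 0.808000]
step 2: m = 0.664000, f(m) = -0.009267 < 0 → root in [0.520000, 0.664000]
step 3: m = 0.592000, f(m) = 0.119426 > 0 → root in [0.592000, 0.664000]

[0.592000, 0.664000]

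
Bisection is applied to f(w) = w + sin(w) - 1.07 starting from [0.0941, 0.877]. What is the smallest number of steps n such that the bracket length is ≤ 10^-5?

17

Initial width b − a = 0.877 − 0.0941 = 0.782900.
After n steps the width is (b−a)/2^n; need (b−a)/2^n ≤ 10^-5.
So n ≥ log₂(0.782900/10^-5) = log₂(78290.0000) ≈ 16.2565.
Hence n = 17.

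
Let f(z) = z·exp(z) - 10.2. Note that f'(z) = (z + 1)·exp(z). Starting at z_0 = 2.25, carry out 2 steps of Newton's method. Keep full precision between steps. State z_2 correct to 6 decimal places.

1.768970

Newton update: z ← z − f(z)/f'(z).
z_0 = 2.250000: f = 11.147406, f' = 30.835141 → z_1 = 2.250000 - (11.147406)/(30.835141) = 1.888484
z_1 = 1.888484: f = 2.281630, f' = 19.090969 → z_2 = 1.888484 - (2.281630)/(19.090969) = 1.768970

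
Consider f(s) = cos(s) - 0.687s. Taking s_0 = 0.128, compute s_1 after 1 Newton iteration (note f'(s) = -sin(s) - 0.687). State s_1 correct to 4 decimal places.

1.2375

s_0 = 0.128000: f = 0.903883, f' = -0.814651 → s_1 = 0.128000 - (0.903883)/(-0.814651) = 1.237535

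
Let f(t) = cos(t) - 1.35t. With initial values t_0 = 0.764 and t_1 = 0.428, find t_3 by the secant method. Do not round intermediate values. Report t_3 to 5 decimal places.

f(t_0) = -0.309325, f(t_1) = 0.331998
t_2 = 0.428000 - (0.331998)·(0.428000 - 0.764000)/(0.331998 - (-0.309325)) = 0.601939; f(t_2) = 0.011621
t_3 = 0.601939 - (0.011621)·(0.601939 - 0.428000)/(0.011621 - (0.331998)) = 0.608249; f(t_3) = -0.000486

0.60825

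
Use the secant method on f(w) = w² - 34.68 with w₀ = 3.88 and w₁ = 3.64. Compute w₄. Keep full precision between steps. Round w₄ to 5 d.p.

f(w_0) = -19.625600, f(w_1) = -21.430400
w_2 = 3.640000 - (-21.430400)·(3.640000 - 3.880000)/(-21.430400 - (-19.625600)) = 6.489787; f(w_2) = 7.437338
w_3 = 6.489787 - (7.437338)·(6.489787 - 3.640000)/(7.437338 - (-21.430400)) = 5.755582; f(w_3) = -1.553271
w_4 = 5.755582 - (-1.553271)·(5.755582 - 6.489787)/(-1.553271 - (7.437338)) = 5.882428; f(w_4) = -0.077041

5.88243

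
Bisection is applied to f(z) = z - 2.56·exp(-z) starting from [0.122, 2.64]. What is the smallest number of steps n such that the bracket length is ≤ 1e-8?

28

Initial width b − a = 2.64 − 0.122 = 2.518000.
After n steps the width is (b−a)/2^n; need (b−a)/2^n ≤ 1e-8.
So n ≥ log₂(2.518000/1e-8) = log₂(251800000.0000) ≈ 27.9077.
Hence n = 28.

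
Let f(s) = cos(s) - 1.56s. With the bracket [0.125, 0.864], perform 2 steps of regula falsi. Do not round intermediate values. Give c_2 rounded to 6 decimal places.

0.545731

f(0.125000) = 0.797198, f(0.864000) = -0.698439
step 1: c = 0.518898, f(c) = 0.058884 > 0 → new bracket [0.518898, 0.864000]
step 2: c = 0.545731, f(c) = 0.003407 > 0 → new bracket [0.545731, 0.864000]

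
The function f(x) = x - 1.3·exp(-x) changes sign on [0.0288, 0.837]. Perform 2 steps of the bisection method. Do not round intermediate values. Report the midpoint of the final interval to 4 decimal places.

0.7360

f(0.028800) = -1.234294, f(0.837000) = 0.274090 (opposite signs)
step 1: m = 0.432900, f(m) = -0.410313 < 0 → root in [0.432900, 0.837000]
step 2: m = 0.634950, f(m) = -0.054001 < 0 → root in [0.634950, 0.837000]
Midpoint of [0.634950, 0.837000] = 0.735975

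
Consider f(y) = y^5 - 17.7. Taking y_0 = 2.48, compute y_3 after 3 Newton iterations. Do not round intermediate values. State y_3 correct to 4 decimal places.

f'(y) = 5y^4
y_0 = 2.480000: f = 76.112002, f' = 189.137101 → y_1 = 2.480000 - (76.112002)/(189.137101) = 2.077583
y_1 = 2.077583: f = 21.007206, f' = 93.154419 → y_2 = 2.077583 - (21.007206)/(93.154419) = 1.852073
y_2 = 1.852073: f = 4.091694, f' = 58.830535 → y_3 = 1.852073 - (4.091694)/(58.830535) = 1.782523

1.7825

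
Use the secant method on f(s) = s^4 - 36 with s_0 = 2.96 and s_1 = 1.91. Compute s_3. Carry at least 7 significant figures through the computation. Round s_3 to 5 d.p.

f(s_0) = 40.765635, f(s_1) = -22.691366
s_2 = 1.910000 - (-22.691366)·(1.910000 - 2.960000)/(-22.691366 - (40.765635)) = 2.285466; f(s_2) = -8.716573
s_3 = 2.285466 - (-8.716573)·(2.285466 - 1.910000)/(-8.716573 - (-22.691366)) = 2.519657; f(s_3) = 4.305637

2.51966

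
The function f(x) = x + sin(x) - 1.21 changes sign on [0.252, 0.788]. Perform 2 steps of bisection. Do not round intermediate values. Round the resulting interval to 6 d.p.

[0.520000, 0.654000]

f(0.252000) = -0.708659, f(0.788000) = 0.286944 (opposite signs)
step 1: m = 0.520000, f(m) = -0.193120 < 0 → root in [0.520000, 0.788000]
step 2: m = 0.654000, f(m) = 0.052366 > 0 → root in [0.520000, 0.654000]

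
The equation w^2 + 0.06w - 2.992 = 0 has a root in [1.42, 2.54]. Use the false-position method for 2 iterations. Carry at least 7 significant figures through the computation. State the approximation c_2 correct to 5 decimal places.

f(1.420000) = -0.890400, f(2.540000) = 3.612000
step 1: c = 1.641493, f(c) = -0.199013 < 0 → new bracket [1.641493, 2.540000]
step 2: c = 1.688413, f(c) = -0.039957 < 0 → new bracket [1.688413, 2.540000]

1.68841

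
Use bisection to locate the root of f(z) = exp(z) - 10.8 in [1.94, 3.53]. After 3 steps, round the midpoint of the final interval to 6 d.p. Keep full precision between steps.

f(1.940000) = -3.841249, f(3.530000) = 23.323968 (opposite signs)
step 1: m = 2.735000, f(m) = 4.609743 > 0 → root in [1.940000, 2.735000]
step 2: m = 2.337500, f(m) = -0.444684 < 0 → root in [2.337500, 2.735000]
step 3: m = 2.536250, f(m) = 1.832211 > 0 → root in [2.337500, 2.536250]
Midpoint of [2.337500, 2.536250] = 2.436875

2.436875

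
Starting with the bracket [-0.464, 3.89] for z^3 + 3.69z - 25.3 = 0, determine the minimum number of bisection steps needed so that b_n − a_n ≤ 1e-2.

9

Initial width b − a = 3.89 − -0.464 = 4.354000.
After n steps the width is (b−a)/2^n; need (b−a)/2^n ≤ 1e-2.
So n ≥ log₂(4.354000/1e-2) = log₂(435.4000) ≈ 8.7662.
Hence n = 9.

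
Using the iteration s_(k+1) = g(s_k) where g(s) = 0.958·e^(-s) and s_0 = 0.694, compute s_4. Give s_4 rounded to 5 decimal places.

s_1 = g(0.694000) = 0.478592
s_2 = g(0.478592) = 0.593630
s_3 = g(0.593630) = 0.529121
s_4 = g(0.529121) = 0.564379

0.56438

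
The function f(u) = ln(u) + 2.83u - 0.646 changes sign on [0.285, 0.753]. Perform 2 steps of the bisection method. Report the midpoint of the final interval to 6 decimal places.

0.460500

f(0.285000) = -1.094716, f(0.753000) = 1.201300 (opposite signs)
step 1: m = 0.519000, f(m) = 0.166919 > 0 → root in [0.285000, 0.519000]
step 2: m = 0.402000, f(m) = -0.419643 < 0 → root in [0.402000, 0.519000]
Midpoint of [0.402000, 0.519000] = 0.460500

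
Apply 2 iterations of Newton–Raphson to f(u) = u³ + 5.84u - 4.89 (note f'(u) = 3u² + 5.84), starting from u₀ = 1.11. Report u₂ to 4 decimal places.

Newton update: u ← u − f(u)/f'(u).
u_0 = 1.110000: f = 2.960031, f' = 9.536300 → u_1 = 1.110000 - (2.960031)/(9.536300) = 0.799604
u_1 = 0.799604: f = 0.290926, f' = 7.758099 → u_2 = 0.799604 - (0.290926)/(7.758099) = 0.762104

0.7621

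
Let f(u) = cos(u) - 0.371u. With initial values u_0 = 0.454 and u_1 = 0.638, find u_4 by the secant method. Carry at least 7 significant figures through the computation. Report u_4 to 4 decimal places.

f(u_0) = 0.730266, f(u_1) = 0.566591
u_2 = 0.638000 - (0.566591)·(0.638000 - 0.454000)/(0.566591 - (0.730266)) = 1.274947; f(u_2) = -0.181453
u_3 = 1.274947 - (-0.181453)·(1.274947 - 0.638000)/(-0.181453 - (0.566591)) = 1.120443; f(u_3) = 0.019600
u_4 = 1.120443 - (0.019600)·(1.120443 - 1.274947)/(0.019600 - (-0.181453)) = 1.135505; f(u_4) = 0.000403

1.1355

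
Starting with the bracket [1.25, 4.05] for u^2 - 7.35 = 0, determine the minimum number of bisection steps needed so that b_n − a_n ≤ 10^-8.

Initial width b − a = 4.05 − 1.25 = 2.800000.
After n steps the width is (b−a)/2^n; need (b−a)/2^n ≤ 10^-8.
So n ≥ log₂(2.800000/10^-8) = log₂(280000000.0000) ≈ 28.0609.
Hence n = 29.

29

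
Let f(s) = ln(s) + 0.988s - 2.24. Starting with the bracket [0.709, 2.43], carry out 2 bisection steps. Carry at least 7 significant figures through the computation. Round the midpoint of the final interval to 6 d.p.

1.784625

f(0.709000) = -1.883408, f(2.430000) = 1.048731 (opposite signs)
step 1: m = 1.569500, f(m) = -0.238577 < 0 → root in [1.569500, 2.430000]
step 2: m = 1.999750, f(m) = 0.428775 > 0 → root in [1.569500, 1.999750]
Midpoint of [1.569500, 1.999750] = 1.784625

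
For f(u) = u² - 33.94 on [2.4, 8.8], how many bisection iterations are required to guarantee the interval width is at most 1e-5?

20

Initial width b − a = 8.8 − 2.4 = 6.400000.
After n steps the width is (b−a)/2^n; need (b−a)/2^n ≤ 1e-5.
So n ≥ log₂(6.400000/1e-5) = log₂(640000.0000) ≈ 19.2877.
Hence n = 20.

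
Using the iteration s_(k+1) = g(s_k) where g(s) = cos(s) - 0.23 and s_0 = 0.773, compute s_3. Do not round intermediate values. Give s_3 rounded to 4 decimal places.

s_1 = g(0.773000) = 0.485819
s_2 = g(0.485819) = 0.654293
s_3 = g(0.654293) = 0.563479

0.5635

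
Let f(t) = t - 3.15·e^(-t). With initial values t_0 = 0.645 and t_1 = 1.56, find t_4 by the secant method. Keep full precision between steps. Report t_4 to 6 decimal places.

f(t_0) = -1.007687, f(t_1) = 0.898071
t_2 = 1.560000 - (0.898071)·(1.560000 - 0.645000)/(0.898071 - (-1.007687)) = 1.128815; f(t_2) = 0.110053
t_3 = 1.128815 - (0.110053)·(1.128815 - 1.560000)/(0.110053 - (0.898071)) = 1.068596; f(t_3) = -0.013398
t_4 = 1.068596 - (-0.013398)·(1.068596 - 1.128815)/(-0.013398 - (0.110053)) = 1.075132; f(t_4) = 0.000186

1.075132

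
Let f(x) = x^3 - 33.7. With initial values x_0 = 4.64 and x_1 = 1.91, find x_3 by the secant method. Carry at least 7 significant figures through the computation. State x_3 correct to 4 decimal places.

f(x_0) = 66.197344, f(x_1) = -26.732129
x_2 = 1.910000 - (-26.732129)·(1.910000 - 4.640000)/(-26.732129 - (66.197344)) = 2.695313; f(x_2) = -14.119329
x_3 = 2.695313 - (-14.119329)·(2.695313 - 1.910000)/(-14.119329 - (-26.732129)) = 3.574427; f(x_3) = 11.968771

3.5744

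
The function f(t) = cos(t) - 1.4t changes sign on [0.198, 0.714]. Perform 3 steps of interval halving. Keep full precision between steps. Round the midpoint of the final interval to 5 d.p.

f(0.198000) = 0.703262, f(0.714000) = -0.243852 (opposite signs)
step 1: m = 0.456000, f(m) = 0.259421 > 0 → root in [0.456000, 0.714000]
step 2: m = 0.585000, f(m) = 0.014712 > 0 → root in [0.585000, 0.714000]
step 3: m = 0.649500, f(m) = -0.112914 < 0 → root in [0.585000, 0.649500]
Midpoint of [0.585000, 0.649500] = 0.617250

0.61725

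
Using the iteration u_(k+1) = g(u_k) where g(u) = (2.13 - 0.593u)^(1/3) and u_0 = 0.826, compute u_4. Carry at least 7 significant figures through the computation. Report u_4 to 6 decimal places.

1.133668

u_1 = g(0.826000) = 1.179317
u_2 = g(1.179317) = 1.126798
u_3 = g(1.126798) = 1.134916
u_4 = g(1.134916) = 1.133668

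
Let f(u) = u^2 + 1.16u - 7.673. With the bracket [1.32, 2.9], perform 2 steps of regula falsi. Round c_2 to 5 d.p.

2.23831

f(1.320000) = -4.399400, f(2.900000) = 4.101000
step 1: c = 2.137732, f(c) = -0.623331 < 0 → new bracket [2.137732, 2.900000]
step 2: c = 2.238306, f(c) = -0.066549 < 0 → new bracket [2.238306, 2.900000]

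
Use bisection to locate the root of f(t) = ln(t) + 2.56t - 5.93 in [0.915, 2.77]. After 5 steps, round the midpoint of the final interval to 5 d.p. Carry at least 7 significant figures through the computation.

f(0.915000) = -3.676431, f(2.770000) = 2.180047 (opposite signs)
step 1: m = 1.842500, f(m) = -0.602077 < 0 → root in [1.842500, 2.770000]
step 2: m = 2.306250, f(m) = 0.809623 > 0 → root in [1.842500, 2.306250]
step 3: m = 2.074375, f(m) = 0.110060 > 0 → root in [1.842500, 2.074375]
step 4: m = 1.958438, f(m) = -0.244253 < 0 → root in [1.958438, 2.074375]
step 5: m = 2.016406, f(m) = -0.066683 < 0 → root in [2.016406, 2.074375]
Midpoint of [2.016406, 2.074375] = 2.045391

2.04539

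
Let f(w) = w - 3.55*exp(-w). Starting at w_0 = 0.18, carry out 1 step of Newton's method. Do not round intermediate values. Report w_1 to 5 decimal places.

Newton update: w ← w − f(w)/f'(w).
f'(w) = 1 + 3.55*exp(-w)
w_0 = 0.180000: f = -2.785209, f' = 3.965209 → w_1 = 0.180000 - (-2.785209)/(3.965209) = 0.882412

0.88241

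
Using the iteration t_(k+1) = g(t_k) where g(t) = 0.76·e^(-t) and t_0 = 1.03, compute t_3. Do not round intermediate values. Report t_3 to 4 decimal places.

t_1 = g(1.030000) = 0.271325
t_2 = g(0.271325) = 0.579400
t_3 = g(0.579400) = 0.425778

0.4258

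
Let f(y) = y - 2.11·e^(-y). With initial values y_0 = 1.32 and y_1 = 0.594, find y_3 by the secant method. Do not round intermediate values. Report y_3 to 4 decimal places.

0.8794

f(y_0) = 0.756345, f(y_1) = -0.570961
y_2 = 0.594000 - (-0.570961)·(0.594000 - 1.320000)/(-0.570961 - (0.756345)) = 0.906300; f(y_2) = 0.053826
y_3 = 0.906300 - (0.053826)·(0.906300 - 0.594000)/(0.053826 - (-0.570961)) = 0.879395; f(y_3) = 0.003674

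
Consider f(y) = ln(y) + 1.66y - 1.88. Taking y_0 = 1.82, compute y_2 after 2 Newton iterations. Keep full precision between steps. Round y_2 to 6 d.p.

1.083504

Newton update: y ← y − f(y)/f'(y).
f'(y) = 1/y + 1.66
y_0 = 1.820000: f = 1.740037, f' = 2.209451 → y_1 = 1.820000 - (1.740037)/(2.209451) = 1.032457
y_1 = 1.032457: f = -0.134179, f' = 2.628563 → y_2 = 1.032457 - (-0.134179)/(2.628563) = 1.083504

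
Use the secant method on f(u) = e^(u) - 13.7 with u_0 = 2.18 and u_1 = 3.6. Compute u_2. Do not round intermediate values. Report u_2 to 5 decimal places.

2.42835

Secant update: u_(k+1) = u_k − f(u_k)·(u_k − u_(k-1))/(f(u_k) − f(u_(k-1))).
f(u_0) = -4.853694, f(u_1) = 22.898234
u_2 = 3.600000 - (22.898234)·(3.600000 - 2.180000)/(22.898234 - (-4.853694)) = 2.428352; f(u_2) = -2.359823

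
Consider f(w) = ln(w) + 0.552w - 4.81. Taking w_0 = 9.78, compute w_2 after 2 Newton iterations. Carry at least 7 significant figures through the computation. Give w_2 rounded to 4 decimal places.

5.5937

f'(w) = 1/w + 0.552
w_0 = 9.780000: f = 2.868899, f' = 0.654249 → w_1 = 9.780000 - (2.868899)/(0.654249) = 5.394976
w_1 = 5.394976: f = -0.146505, f' = 0.737358 → w_2 = 5.394976 - (-0.146505)/(0.737358) = 5.593665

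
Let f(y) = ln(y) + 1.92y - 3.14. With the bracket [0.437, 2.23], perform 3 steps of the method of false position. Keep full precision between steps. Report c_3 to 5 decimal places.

1.44645

False-position update: c = (a·f(b) − b·f(a))/(f(b) − f(a)); replace the endpoint whose sign matches f(c).
f(0.437000) = -3.128782, f(2.230000) = 1.943602
step 1: c = 1.542970, f(c) = 0.256213 > 0 → new bracket [0.437000, 1.542970]
step 2: c = 1.459259, f(c) = 0.039705 > 0 → new bracket [0.437000, 1.459259]
step 3: c = 1.446448, f(c) = 0.006292 > 0 → new bracket [0.437000, 1.446448]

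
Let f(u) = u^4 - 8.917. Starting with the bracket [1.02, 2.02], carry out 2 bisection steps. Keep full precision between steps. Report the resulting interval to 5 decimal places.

f(1.020000) = -7.834568, f(2.020000) = 7.732664 (opposite signs)
step 1: m = 1.520000, f(m) = -3.579052 < 0 → root in [1.520000, 2.020000]
step 2: m = 1.770000, f(m) = 0.898062 > 0 → root in [1.520000, 1.770000]

[1.52000, 1.77000]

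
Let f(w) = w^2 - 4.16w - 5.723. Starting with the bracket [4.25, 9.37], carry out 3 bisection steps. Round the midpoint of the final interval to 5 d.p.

5.21000

f(4.250000) = -5.340500, f(9.370000) = 43.094700 (opposite signs)
step 1: m = 6.810000, f(m) = 12.323500 > 0 → root in [4.250000, 6.810000]
step 2: m = 5.530000, f(m) = 1.853100 > 0 → root in [4.250000, 5.530000]
step 3: m = 4.890000, f(m) = -2.153300 < 0 → root in [4.890000, 5.530000]
Midpoint of [4.890000, 5.530000] = 5.210000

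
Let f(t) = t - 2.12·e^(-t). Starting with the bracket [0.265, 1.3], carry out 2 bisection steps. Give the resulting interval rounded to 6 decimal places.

[0.782500, 1.041250]

f(0.265000) = -1.361477, f(1.300000) = 0.722233 (opposite signs)
step 1: m = 0.782500, f(m) = -0.186894 < 0 → root in [0.782500, 1.300000]
step 2: m = 1.041250, f(m) = 0.292862 > 0 → root in [0.782500, 1.041250]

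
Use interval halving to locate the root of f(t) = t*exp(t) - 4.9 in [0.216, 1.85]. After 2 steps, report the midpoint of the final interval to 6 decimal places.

f(0.216000) = -4.631922, f(1.850000) = 6.865666 (opposite signs)
step 1: m = 1.033000, f(m) = -1.997805 < 0 → root in [1.033000, 1.850000]
step 2: m = 1.441500, f(m) = 1.193266 > 0 → root in [1.033000, 1.441500]
Midpoint of [1.033000, 1.441500] = 1.237250

1.237250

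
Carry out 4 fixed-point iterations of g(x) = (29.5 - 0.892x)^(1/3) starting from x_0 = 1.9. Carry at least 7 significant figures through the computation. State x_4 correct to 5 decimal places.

2.99368

x_1 = g(1.900000) = 3.029531
x_2 = g(3.029531) = 2.992487
x_3 = g(2.992487) = 2.993717
x_4 = g(2.993717) = 2.993676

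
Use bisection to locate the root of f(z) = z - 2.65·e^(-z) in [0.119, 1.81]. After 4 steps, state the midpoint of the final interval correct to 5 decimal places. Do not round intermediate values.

f(0.119000) = -2.233691, f(1.810000) = 1.376317 (opposite signs)
step 1: m = 0.964500, f(m) = -0.045610 < 0 → root in [0.964500, 1.810000]
step 2: m = 1.387250, f(m) = 0.725383 > 0 → root in [0.964500, 1.387250]
step 3: m = 1.175875, f(m) = 0.358220 > 0 → root in [0.964500, 1.175875]
step 4: m = 1.070188, f(m) = 0.161385 > 0 → root in [0.964500, 1.070188]
Midpoint of [0.964500, 1.070188] = 1.017344

1.01734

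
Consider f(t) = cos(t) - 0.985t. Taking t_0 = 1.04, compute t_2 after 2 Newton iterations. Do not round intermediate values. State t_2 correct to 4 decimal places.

f'(t) = -sin(t) - 0.985
t_0 = 1.040000: f = -0.518180, f' = -1.847404 → t_1 = 1.040000 - (-0.518180)/(-1.847404) = 0.759509
t_1 = 0.759509: f = -0.022943, f' = -1.673566 → t_2 = 0.759509 - (-0.022943)/(-1.673566) = 0.745800

0.7458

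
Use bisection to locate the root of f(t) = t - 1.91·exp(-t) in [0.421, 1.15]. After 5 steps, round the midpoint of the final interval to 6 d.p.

f(0.421000) = -0.832705, f(1.150000) = 0.545224 (opposite signs)
step 1: m = 0.785500, f(m) = -0.085253 < 0 → root in [0.785500, 1.150000]
step 2: m = 0.967750, f(m) = 0.242070 > 0 → root in [0.785500, 0.967750]
step 3: m = 0.876625, f(m) = 0.081711 > 0 → root in [0.785500, 0.876625]
step 4: m = 0.831063, f(m) = -0.000907 < 0 → root in [0.831063, 0.876625]
step 5: m = 0.853844, f(m) = 0.040613 > 0 → root in [0.831063, 0.853844]
Midpoint of [0.831063, 0.853844] = 0.842453

0.842453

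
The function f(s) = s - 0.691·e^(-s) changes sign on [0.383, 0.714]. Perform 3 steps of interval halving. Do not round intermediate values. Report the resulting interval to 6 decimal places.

[0.424375, 0.465750]

f(0.383000) = -0.088133, f(0.714000) = 0.375630 (opposite signs)
step 1: m = 0.548500, f(m) = 0.149229 > 0 → root in [0.383000, 0.548500]
step 2: m = 0.465750, f(m) = 0.032034 > 0 → root in [0.383000, 0.465750]
step 3: m = 0.424375, f(m) = -0.027662 < 0 → root in [0.424375, 0.465750]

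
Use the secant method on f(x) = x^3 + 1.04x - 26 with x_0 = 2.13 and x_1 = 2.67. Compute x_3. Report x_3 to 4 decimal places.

f(x_0) = -14.121203, f(x_1) = -4.189037
x_2 = 2.670000 - (-4.189037)·(2.670000 - 2.130000)/(-4.189037 - (-14.121203)) = 2.897753; f(x_2) = 1.346014
x_3 = 2.897753 - (1.346014)·(2.897753 - 2.670000)/(1.346014 - (-4.189037)) = 2.842368; f(x_3) = -0.080288

2.8424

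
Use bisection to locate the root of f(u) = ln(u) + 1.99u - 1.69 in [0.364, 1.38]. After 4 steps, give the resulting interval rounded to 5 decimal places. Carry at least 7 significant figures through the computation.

f(0.364000) = -1.976241, f(1.380000) = 1.378283 (opposite signs)
step 1: m = 0.872000, f(m) = -0.091686 < 0 → root in [0.872000, 1.380000]
step 2: m = 1.126000, f(m) = 0.669412 > 0 → root in [0.872000, 1.126000]
step 3: m = 0.999000, f(m) = 0.297009 > 0 → root in [0.872000, 0.999000]
step 4: m = 0.935500, f(m) = 0.104971 > 0 → root in [0.872000, 0.935500]

[0.87200, 0.93550]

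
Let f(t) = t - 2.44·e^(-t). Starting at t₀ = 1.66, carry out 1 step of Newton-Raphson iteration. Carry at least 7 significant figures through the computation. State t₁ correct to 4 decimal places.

0.8430

f'(t) = 1 + 2.44·e^(-t)
t_0 = 1.660000: f = 1.196061, f' = 1.463939 → t_1 = 1.660000 - (1.196061)/(1.463939) = 0.842985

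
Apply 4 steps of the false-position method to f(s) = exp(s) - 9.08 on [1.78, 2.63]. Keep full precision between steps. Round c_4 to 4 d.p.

False-position update: c = (a·f(b) − b·f(a))/(f(b) − f(a)); replace the endpoint whose sign matches f(c).
f(1.780000) = -3.150144, f(2.630000) = 4.793770
step 1: c = 2.117066, f(c) = -0.773271 < 0 → new bracket [2.117066, 2.630000]
step 2: c = 2.188313, f(c) = -0.159845 < 0 → new bracket [2.188313, 2.630000]
step 3: c = 2.202566, f(c) = -0.031800 < 0 → new bracket [2.202566, 2.630000]
step 4: c = 2.205383, f(c) = -0.006278 < 0 → new bracket [2.205383, 2.630000]

2.2054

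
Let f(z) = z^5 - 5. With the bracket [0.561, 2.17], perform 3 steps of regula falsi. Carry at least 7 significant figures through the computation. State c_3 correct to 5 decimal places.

False-position update: c = (a·f(b) − b·f(a))/(f(b) − f(a)); replace the endpoint whose sign matches f(c).
f(0.561000) = -4.944433, f(2.170000) = 43.117014
step 1: c = 0.726530, f(c) = -4.797574 < 0 → new bracket [0.726530, 2.170000]
step 2: c = 0.871061, f(c) = -4.498533 < 0 → new bracket [0.871061, 2.170000]
step 3: c = 0.993780, f(c) = -4.030717 < 0 → new bracket [0.993780, 2.170000]

0.99378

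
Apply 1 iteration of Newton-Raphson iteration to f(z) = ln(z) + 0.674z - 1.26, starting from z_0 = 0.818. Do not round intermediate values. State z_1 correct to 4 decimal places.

Newton update: z ← z − f(z)/f'(z).
f'(z) = 1/z + 0.674
z_0 = 0.818000: f = -0.909561, f' = 1.896494 → z_1 = 0.818000 - (-0.909561)/(1.896494) = 1.297601

1.2976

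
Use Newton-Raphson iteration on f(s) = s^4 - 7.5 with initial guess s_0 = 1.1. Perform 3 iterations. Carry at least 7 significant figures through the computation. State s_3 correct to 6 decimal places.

Newton update: s ← s − f(s)/f'(s).
f'(s) = 4s^3
s_0 = 1.100000: f = -6.035900, f' = 5.324000 → s_1 = 1.100000 - (-6.035900)/(5.324000) = 2.233715
s_1 = 2.233715: f = 17.394949, f' = 44.580344 → s_2 = 2.233715 - (17.394949)/(44.580344) = 1.843522
s_2 = 1.843522: f = 4.050301, f' = 25.061380 → s_3 = 1.843522 - (4.050301)/(25.061380) = 1.681907

1.681907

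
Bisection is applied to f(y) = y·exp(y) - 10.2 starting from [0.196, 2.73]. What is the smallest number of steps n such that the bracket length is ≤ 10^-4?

Initial width b − a = 2.73 − 0.196 = 2.534000.
After n steps the width is (b−a)/2^n; need (b−a)/2^n ≤ 10^-4.
So n ≥ log₂(2.534000/10^-4) = log₂(25340.0000) ≈ 14.6291.
Hence n = 15.

15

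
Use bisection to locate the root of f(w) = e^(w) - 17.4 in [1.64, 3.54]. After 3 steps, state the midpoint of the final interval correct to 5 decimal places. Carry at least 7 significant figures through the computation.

2.94625

f(1.640000) = -12.244830, f(3.540000) = 17.066919 (opposite signs)
step 1: m = 2.590000, f(m) = -4.070228 < 0 → root in [2.590000, 3.540000]
step 2: m = 3.065000, f(m) = 4.034462 > 0 → root in [2.590000, 3.065000]
step 3: m = 2.827500, f(m) = -0.496850 < 0 → root in [2.827500, 3.065000]
Midpoint of [2.827500, 3.065000] = 2.946250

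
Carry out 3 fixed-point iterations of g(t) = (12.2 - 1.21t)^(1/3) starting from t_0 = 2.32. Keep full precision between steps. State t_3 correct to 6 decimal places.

2.127100

t_1 = g(2.320000) = 2.109915
t_2 = g(2.109915) = 2.128780
t_3 = g(2.128780) = 2.127100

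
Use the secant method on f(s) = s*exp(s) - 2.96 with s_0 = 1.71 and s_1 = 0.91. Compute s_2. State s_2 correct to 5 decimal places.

Secant update: s_(k+1) = s_k − f(s_k)·(s_k − s_(k-1))/(f(s_k) − f(s_(k-1))).
f(s_0) = 6.494524, f(s_1) = -0.699266
s_2 = 0.910000 - (-0.699266)·(0.910000 - 1.710000)/(-0.699266 - (6.494524)) = 0.987763; f(s_2) = -0.307636

0.98776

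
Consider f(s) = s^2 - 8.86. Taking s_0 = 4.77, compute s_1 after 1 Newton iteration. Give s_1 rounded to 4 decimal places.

Newton update: s ← s − f(s)/f'(s).
f'(s) = 2s
s_0 = 4.770000: f = 13.892900, f' = 9.540000 → s_1 = 4.770000 - (13.892900)/(9.540000) = 3.313721

3.3137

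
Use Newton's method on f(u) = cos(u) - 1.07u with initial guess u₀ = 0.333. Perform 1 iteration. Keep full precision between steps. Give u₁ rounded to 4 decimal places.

Newton update: u ← u − f(u)/f'(u).
f'(u) = -sin(u) - 1.07
u_0 = 0.333000: f = 0.588756, f' = -1.396880 → u_1 = 0.333000 - (0.588756)/(-1.396880) = 0.754479

0.7545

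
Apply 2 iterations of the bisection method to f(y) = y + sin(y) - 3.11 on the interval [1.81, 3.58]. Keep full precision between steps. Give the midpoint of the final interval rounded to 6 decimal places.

2.473750

f(1.810000) = -0.328473, f(3.580000) = 0.045502 (opposite signs)
step 1: m = 2.695000, f(m) = 0.016895 > 0 → root in [1.810000, 2.695000]
step 2: m = 2.252500, f(m) = -0.081000 < 0 → root in [2.252500, 2.695000]
Midpoint of [2.252500, 2.695000] = 2.473750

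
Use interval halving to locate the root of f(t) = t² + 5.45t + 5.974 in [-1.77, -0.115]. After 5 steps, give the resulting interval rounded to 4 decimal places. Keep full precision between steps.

[-1.5631, -1.5114]

f(-1.770000) = -0.539600, f(-0.115000) = 5.360475 (opposite signs)
step 1: m = -0.942500, f(m) = 1.725681 > 0 → root in [-1.770000, -0.942500]
step 2: m = -1.356250, f(m) = 0.421852 > 0 → root in [-1.770000, -1.356250]
step 3: m = -1.563125, f(m) = -0.101671 < 0 → root in [-1.563125, -1.356250]
step 4: m = -1.459687, f(m) = 0.149391 > 0 → root in [-1.563125, -1.459687]
step 5: m = -1.511406, f(m) = 0.021185 > 0 → root in [-1.563125, -1.511406]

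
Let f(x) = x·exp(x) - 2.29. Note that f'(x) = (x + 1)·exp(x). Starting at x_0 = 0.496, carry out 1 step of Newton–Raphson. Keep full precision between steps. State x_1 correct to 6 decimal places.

1.096616

Newton update: x ← x − f(x)/f'(x).
x_0 = 0.496000: f = -1.475499, f' = 2.456641 → x_1 = 0.496000 - (-1.475499)/(2.456641) = 1.096616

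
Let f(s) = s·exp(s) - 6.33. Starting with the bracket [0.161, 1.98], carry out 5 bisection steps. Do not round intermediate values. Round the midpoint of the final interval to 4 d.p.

1.4400

f(0.161000) = -6.140876, f(1.980000) = 8.010631 (opposite signs)
step 1: m = 1.070500, f(m) = -3.207525 < 0 → root in [1.070500, 1.980000]
step 2: m = 1.525250, f(m) = 0.680495 > 0 → root in [1.070500, 1.525250]
step 3: m = 1.297875, f(m) = -1.577821 < 0 → root in [1.297875, 1.525250]
step 4: m = 1.411563, f(m) = -0.539262 < 0 → root in [1.411563, 1.525250]
step 5: m = 1.468406, f(m) = 0.046274 > 0 → root in [1.411563, 1.468406]
Midpoint of [1.411563, 1.468406] = 1.439984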